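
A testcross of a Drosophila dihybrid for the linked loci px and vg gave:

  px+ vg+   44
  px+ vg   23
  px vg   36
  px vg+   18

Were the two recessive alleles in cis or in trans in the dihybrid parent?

cis

The two most frequent classes are px+ vg+ (44) and px vg (36); these are the parental (non-recombinant) types.
So the F1 carried px+ vg+ on one chromosome and px vg on the other — the recessive alleles are on the same chromosome (cis / coupling).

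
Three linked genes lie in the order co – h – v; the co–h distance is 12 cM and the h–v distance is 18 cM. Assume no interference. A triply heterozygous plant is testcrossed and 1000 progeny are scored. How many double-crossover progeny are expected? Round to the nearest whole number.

Map distances give recombination frequencies of 0.120 and 0.180 for the two intervals.
With no interference, expected double-crossover frequency = 0.120 × 0.180 = 0.02160.
Expected number = 0.02160 × 1000 = 21.60 ≈ 22.

22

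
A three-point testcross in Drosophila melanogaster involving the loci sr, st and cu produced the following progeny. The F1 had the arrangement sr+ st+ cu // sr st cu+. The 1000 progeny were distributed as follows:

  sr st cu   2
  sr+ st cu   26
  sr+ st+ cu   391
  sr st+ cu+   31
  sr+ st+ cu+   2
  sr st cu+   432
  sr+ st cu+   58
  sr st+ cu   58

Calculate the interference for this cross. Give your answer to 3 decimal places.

0.454

The two rarest classes, sr+ st+ cu+ and sr st cu, are the double crossovers. Comparing them with the parentals, only the cu allele has switched, so cu is the middle locus and the order is sr – cu – st.
sr–cu: (116 + 4)/1000 = 0.1200; cu–st: (57 + 4)/1000 = 0.0610.
Expected DCO frequency = 0.1200 × 0.0610 ≈ 0.00732; observed = 4/1000 ≈ 0.00400.
Coefficient of coincidence = 0.00400/0.00732 ≈ 0.546; interference = 1 − 0.546 = 0.454.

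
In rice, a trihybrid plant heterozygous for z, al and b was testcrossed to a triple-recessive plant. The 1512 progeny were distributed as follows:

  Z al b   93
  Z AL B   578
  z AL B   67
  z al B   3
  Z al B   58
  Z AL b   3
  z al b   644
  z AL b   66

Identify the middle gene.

The two most frequent reciprocal classes, z al b and Z AL B, are the parental types, so the F1 was z al b / Z AL B.
The two rarest classes, z al B and Z AL b, are the double crossovers. Comparing them with the parentals, only the b allele has switched, so b is the middle locus and the order is z – b – al.

b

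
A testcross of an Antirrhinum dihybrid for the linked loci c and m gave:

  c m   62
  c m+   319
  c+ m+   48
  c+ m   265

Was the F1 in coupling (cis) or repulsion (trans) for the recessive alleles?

The two most frequent classes are c+ m (265) and c m+ (319); these are the parental (non-recombinant) types.
So the F1 carried c+ m on one chromosome and c m+ on the other — the recessive alleles are on opposite chromosomes (trans / repulsion).

trans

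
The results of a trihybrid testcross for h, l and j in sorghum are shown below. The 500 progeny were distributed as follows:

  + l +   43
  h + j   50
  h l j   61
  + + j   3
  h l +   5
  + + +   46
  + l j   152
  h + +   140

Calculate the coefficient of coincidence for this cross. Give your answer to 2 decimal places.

The two most frequent reciprocal classes, h + + and + l j, are the parental types, so the F1 was h + + / + l j.
The two rarest classes, h l + and + + j, are the double crossovers. Comparing them with the parentals, only the l allele has switched, so l is the middle locus and the order is h – l – j.
h–l: (107 + 8)/500 = 0.2300; l–j: (93 + 8)/500 = 0.2020.
Expected DCO frequency = 0.2300 × 0.2020 ≈ 0.04646; observed = 8/500 ≈ 0.01600.
Coefficient of coincidence = 0.01600/0.04646 ≈ 0.34.

0.34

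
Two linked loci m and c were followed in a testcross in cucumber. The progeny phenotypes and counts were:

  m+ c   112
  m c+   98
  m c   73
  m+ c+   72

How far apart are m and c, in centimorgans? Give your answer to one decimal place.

40.8 centimorgans

The two most frequent classes, m+ c (112) and m c+ (98), are the parental types, so the F1 was m+ c / m c+.
The recombinant classes are m+ c+ and m c: 72 + 73 = 145.
Recombination frequency = 145/355 = 0.4085 ≈ 40.8%, i.e. 40.8 centimorgans.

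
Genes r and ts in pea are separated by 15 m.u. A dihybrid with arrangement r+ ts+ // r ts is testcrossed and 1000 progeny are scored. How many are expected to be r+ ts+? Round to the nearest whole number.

425

A map distance of 15 m.u. corresponds to a recombination frequency of 0.150.
The F1 is r+ ts+ / r ts, so r+ ts+ is a parental gamete class with expected frequency (1 − r)/2 = 0.850/2 = 0.4250.
Expected number = 0.4250 × 1000 = 425.00 ≈ 425.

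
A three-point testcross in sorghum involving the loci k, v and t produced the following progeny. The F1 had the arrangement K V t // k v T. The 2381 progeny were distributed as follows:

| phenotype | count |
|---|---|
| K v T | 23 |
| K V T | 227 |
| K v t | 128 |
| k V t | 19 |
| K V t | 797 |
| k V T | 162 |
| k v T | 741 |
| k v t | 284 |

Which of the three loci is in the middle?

The two rarest classes, k V t and K v T, are the double crossovers. Comparing them with the parentals, only the k allele has switched, so k is the middle locus and the order is t – k – v.

k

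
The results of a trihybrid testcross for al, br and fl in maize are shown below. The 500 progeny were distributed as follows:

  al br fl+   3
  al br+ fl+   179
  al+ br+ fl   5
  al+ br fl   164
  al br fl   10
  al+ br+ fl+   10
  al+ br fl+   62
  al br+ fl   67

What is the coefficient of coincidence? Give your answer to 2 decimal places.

1.04

The two most frequent reciprocal classes, al+ br fl and al br+ fl+, are the parental types, so the F1 was al+ br fl / al br+ fl+.
The two rarest classes, al+ br+ fl and al br fl+, are the double crossovers. Comparing them with the parentals, only the br allele has switched, so br is the middle locus and the order is fl – br – al.
fl–br: (129 + 8)/500 = 0.2740; br–al: (20 + 8)/500 = 0.0560.
Expected DCO frequency = 0.2740 × 0.0560 ≈ 0.01534; observed = 8/500 ≈ 0.01600.
Coefficient of coincidence = 0.01600/0.01534 ≈ 1.04.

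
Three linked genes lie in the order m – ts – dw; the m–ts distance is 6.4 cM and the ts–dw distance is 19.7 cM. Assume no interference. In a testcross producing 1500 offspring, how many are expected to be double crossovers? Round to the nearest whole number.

Map distances give recombination frequencies of 0.064 and 0.197 for the two intervals.
With no interference, expected double-crossover frequency = 0.064 × 0.197 = 0.01261.
Expected number = 0.01261 × 1500 = 18.91 ≈ 19.

19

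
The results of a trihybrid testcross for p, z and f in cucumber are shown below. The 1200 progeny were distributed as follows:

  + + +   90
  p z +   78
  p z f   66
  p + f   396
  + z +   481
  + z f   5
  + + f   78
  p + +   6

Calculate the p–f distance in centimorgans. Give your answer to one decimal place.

The two most frequent reciprocal classes, p + f and + z +, are the parental types, so the F1 was p + f / + z +.
The two rarest classes, p + + and + z f, are the double crossovers. Comparing them with the parentals, only the f allele has switched, so f is the middle locus and the order is p – f – z.
Crossovers in the p–f interval produce the single-crossover classes + + f and p z + (78 + 78 = 156) plus the double crossovers (11).
RF(p–f) = (156 + 11) / 1200 = 167/1200 = 0.1392 → 13.9 centimorgans.

13.9 centimorgans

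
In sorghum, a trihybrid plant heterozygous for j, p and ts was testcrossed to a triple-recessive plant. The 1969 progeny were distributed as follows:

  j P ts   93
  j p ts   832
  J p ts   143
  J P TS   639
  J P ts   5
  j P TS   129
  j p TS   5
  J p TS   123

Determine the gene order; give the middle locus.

ts

The two most frequent reciprocal classes, j p ts and J P TS, are the parental types, so the F1 was j p ts / J P TS.
The two rarest classes, j p TS and J P ts, are the double crossovers. Comparing them with the parentals, only the ts allele has switched, so ts is the middle locus and the order is j – ts – p.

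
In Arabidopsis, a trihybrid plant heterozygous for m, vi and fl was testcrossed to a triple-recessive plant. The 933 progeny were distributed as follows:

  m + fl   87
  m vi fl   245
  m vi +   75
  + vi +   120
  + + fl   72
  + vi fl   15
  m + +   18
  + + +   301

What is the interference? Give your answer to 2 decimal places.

0.29

The two most frequent reciprocal classes, m vi fl and + + +, are the parental types, so the F1 was m vi fl / + + +.
The two rarest classes, + vi fl and m + +, are the double crossovers. Comparing them with the parentals, only the m allele has switched, so m is the middle locus and the order is vi – m – fl.
vi–m: (207 + 33)/933 = 0.2572; m–fl: (147 + 33)/933 = 0.1929.
Expected DCO frequency = 0.2572 × 0.1929 ≈ 0.04961; observed = 33/933 ≈ 0.03537.
Coefficient of coincidence = 0.03537/0.04961 ≈ 0.71; interference = 1 − 0.71 = 0.29.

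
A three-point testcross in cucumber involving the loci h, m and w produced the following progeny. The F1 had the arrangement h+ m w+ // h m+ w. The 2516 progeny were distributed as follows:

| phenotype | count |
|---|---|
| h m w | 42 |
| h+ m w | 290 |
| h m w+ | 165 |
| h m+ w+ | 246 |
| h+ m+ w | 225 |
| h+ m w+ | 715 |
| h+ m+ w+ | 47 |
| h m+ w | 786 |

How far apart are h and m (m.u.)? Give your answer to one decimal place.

The two rarest classes, h+ m+ w+ and h m w, are the double crossovers. Comparing them with the parentals, only the m allele has switched, so m is the middle locus and the order is w – m – h.
Crossovers in the m–h interval produce the single-crossover classes h m w+ and h+ m+ w (165 + 225 = 390) plus the double crossovers (89).
RF(m–h) = (390 + 89) / 2516 = 479/2516 = 0.1904 → 19.0 m.u.

19.0 m.u.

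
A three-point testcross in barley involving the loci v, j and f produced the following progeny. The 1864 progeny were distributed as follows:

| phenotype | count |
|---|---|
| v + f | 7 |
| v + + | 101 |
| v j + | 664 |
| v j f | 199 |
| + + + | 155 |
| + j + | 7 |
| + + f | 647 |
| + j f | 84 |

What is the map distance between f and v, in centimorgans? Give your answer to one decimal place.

19.7 centimorgans

The two most frequent reciprocal classes, v j + and + + f, are the parental types, so the F1 was v j + / + + f.
The two rarest classes, + j + and v + f, are the double crossovers. Comparing them with the parentals, only the v allele has switched, so v is the middle locus and the order is f – v – j.
Crossovers in the f–v interval produce the single-crossover classes v j f and + + + (199 + 155 = 354) plus the double crossovers (14).
RF(f–v) = (354 + 14) / 1864 = 368/1864 = 0.1974 → 19.7 centimorgans.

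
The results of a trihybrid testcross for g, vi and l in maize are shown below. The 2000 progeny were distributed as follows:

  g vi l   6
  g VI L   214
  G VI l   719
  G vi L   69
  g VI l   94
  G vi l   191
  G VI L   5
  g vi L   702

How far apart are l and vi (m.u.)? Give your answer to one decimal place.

20.8 m.u.

The two most frequent reciprocal classes, G VI l and g vi L, are the parental types, so the F1 was G VI l / g vi L.
The two rarest classes, G VI L and g vi l, are the double crossovers. Comparing them with the parentals, only the l allele has switched, so l is the middle locus and the order is vi – l – g.
Crossovers in the vi–l interval produce the single-crossover classes G vi l and g VI L (191 + 214 = 405) plus the double crossovers (11).
RF(vi–l) = (405 + 11) / 2000 = 416/2000 = 0.2080 → 20.8 m.u.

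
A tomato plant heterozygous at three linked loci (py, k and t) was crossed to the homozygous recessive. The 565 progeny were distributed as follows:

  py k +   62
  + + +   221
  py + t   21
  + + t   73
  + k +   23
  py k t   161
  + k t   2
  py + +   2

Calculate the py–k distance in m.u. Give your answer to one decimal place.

The two most frequent reciprocal classes, py k t and + + +, are the parental types, so the F1 was py k t / + + +.
The two rarest classes, + k t and py + +, are the double crossovers. Comparing them with the parentals, only the py allele has switched, so py is the middle locus and the order is t – py – k.
Crossovers in the py–k interval produce the single-crossover classes py + t and + k + (21 + 23 = 44) plus the double crossovers (4).
RF(py–k) = (44 + 4) / 565 = 48/565 = 0.0850 → 8.5 m.u.

8.5 m.u.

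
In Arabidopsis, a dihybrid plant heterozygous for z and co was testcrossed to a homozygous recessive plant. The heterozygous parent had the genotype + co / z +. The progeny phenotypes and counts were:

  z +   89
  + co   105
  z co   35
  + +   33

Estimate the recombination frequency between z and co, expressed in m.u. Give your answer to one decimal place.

The recombinant classes are + + and z co: 33 + 35 = 68.
Recombination frequency = 68/262 = 0.2595 ≈ 26.0%, i.e. 26.0 m.u.

26.0 m.u.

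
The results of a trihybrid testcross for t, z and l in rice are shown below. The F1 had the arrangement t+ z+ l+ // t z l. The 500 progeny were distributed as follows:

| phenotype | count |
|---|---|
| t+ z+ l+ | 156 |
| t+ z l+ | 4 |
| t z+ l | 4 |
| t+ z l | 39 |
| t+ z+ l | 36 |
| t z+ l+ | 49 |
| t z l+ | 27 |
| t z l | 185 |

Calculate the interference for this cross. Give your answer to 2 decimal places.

The two rarest classes, t+ z l+ and t z+ l, are the double crossovers. Comparing them with the parentals, only the z allele has switched, so z is the middle locus and the order is t – z – l.
t–z: (88 + 8)/500 = 0.1920; z–l: (63 + 8)/500 = 0.1420.
Expected DCO frequency = 0.1920 × 0.1420 ≈ 0.02726; observed = 8/500 ≈ 0.01600.
Coefficient of coincidence = 0.01600/0.02726 ≈ 0.59; interference = 1 − 0.59 = 0.41.

0.41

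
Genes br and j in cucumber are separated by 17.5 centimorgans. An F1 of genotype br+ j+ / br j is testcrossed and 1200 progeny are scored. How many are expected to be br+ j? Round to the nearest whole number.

A map distance of 17.5 centimorgans corresponds to a recombination frequency of 0.175.
The F1 is br+ j+ / br j, so br+ j is a recombinant gamete class with expected frequency r/2 = 0.175/2 = 0.0875.
Expected number = 0.0875 × 1200 = 105.00 ≈ 105.

105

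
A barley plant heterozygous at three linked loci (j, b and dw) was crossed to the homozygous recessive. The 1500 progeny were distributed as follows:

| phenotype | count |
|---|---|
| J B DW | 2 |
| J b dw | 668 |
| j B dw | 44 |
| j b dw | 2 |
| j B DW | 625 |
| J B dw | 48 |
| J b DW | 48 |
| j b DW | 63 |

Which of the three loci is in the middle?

The two most frequent reciprocal classes, J b dw and j B DW, are the parental types, so the F1 was J b dw / j B DW.
The two rarest classes, j b dw and J B DW, are the double crossovers. Comparing them with the parentals, only the j allele has switched, so j is the middle locus and the order is b – j – dw.

j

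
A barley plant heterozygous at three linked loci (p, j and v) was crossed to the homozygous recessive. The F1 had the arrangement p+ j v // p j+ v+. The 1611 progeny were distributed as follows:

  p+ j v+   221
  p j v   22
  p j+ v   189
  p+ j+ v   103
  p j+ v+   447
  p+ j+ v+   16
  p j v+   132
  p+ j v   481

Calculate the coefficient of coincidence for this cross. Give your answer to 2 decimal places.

The two rarest classes, p j v and p+ j+ v+, are the double crossovers. Comparing them with the parentals, only the p allele has switched, so p is the middle locus and the order is j – p – v.
j–p: (235 + 38)/1611 = 0.1695; p–v: (410 + 38)/1611 = 0.2781.
Expected DCO frequency = 0.1695 × 0.2781 ≈ 0.04714; observed = 38/1611 ≈ 0.02359.
Coefficient of coincidence = 0.02359/0.04714 ≈ 0.50.

0.50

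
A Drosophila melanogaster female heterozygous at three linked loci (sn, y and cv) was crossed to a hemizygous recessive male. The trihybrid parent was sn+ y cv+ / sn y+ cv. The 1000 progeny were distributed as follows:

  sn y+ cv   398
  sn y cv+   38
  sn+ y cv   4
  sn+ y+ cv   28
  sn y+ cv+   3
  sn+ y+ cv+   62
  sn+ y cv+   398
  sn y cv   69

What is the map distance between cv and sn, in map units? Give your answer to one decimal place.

The two rarest classes, sn+ y cv and sn y+ cv+, are the double crossovers. Comparing them with the parentals, only the cv allele has switched, so cv is the middle locus and the order is sn – cv – y.
Crossovers in the sn–cv interval produce the single-crossover classes sn y cv+ and sn+ y+ cv (38 + 28 = 66) plus the double crossovers (7).
RF(sn–cv) = (66 + 7) / 1000 = 73/1000 = 0.0730 → 7.3 map units.

7.3 map units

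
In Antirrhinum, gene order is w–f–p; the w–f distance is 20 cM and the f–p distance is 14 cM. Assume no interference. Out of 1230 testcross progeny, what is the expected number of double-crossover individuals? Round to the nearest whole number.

34

Map distances give recombination frequencies of 0.200 and 0.140 for the two intervals.
With no interference, expected double-crossover frequency = 0.200 × 0.140 = 0.02800.
Expected number = 0.02800 × 1230 = 34.44 ≈ 34.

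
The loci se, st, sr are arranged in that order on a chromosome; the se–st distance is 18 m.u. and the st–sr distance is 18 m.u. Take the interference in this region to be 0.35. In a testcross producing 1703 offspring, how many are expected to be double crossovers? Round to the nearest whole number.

36

Map distances give recombination frequencies of 0.180 and 0.180 for the two intervals.
With interference 0.35 (so coincidence = 0.65), expected double-crossover frequency = 0.180 × 0.180 × 0.65 = 0.02106.
Expected number = 0.02106 × 1703 = 35.87 ≈ 36.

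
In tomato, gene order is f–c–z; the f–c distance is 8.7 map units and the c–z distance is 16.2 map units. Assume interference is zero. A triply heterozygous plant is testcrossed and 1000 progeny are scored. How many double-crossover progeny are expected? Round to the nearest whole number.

14

Map distances give recombination frequencies of 0.087 and 0.162 for the two intervals.
With no interference, expected double-crossover frequency = 0.087 × 0.162 = 0.01409.
Expected number = 0.01409 × 1000 = 14.09 ≈ 14.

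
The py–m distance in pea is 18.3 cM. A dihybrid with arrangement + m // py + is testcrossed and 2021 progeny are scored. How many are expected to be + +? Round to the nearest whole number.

185

A map distance of 18.3 cM corresponds to a recombination frequency of 0.183.
The F1 is + m / py +, so + + is a recombinant gamete class with expected frequency r/2 = 0.183/2 = 0.0915.
Expected number = 0.0915 × 2021 = 184.92 ≈ 185.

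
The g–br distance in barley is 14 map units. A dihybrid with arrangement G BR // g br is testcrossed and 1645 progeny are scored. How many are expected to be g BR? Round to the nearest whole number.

115

A map distance of 14 map units corresponds to a recombination frequency of 0.140.
The F1 is G BR / g br, so g BR is a recombinant gamete class with expected frequency r/2 = 0.140/2 = 0.0700.
Expected number = 0.0700 × 1645 = 115.15 ≈ 115.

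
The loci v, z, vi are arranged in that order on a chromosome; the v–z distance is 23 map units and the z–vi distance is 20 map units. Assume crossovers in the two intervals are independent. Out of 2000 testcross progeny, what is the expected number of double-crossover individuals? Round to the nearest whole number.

Map distances give recombination frequencies of 0.230 and 0.200 for the two intervals.
With no interference, expected double-crossover frequency = 0.230 × 0.200 = 0.04600.
Expected number = 0.04600 × 2000 = 92.00 ≈ 92.

92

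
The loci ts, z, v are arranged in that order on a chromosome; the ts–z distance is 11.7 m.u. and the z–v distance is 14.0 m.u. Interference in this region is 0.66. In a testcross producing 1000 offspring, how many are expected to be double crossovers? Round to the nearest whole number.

6

Map distances give recombination frequencies of 0.117 and 0.140 for the two intervals.
With interference 0.66 (so coincidence = 0.34), expected double-crossover frequency = 0.117 × 0.140 × 0.34 = 0.00557.
Expected number = 0.00557 × 1000 = 5.57 ≈ 6.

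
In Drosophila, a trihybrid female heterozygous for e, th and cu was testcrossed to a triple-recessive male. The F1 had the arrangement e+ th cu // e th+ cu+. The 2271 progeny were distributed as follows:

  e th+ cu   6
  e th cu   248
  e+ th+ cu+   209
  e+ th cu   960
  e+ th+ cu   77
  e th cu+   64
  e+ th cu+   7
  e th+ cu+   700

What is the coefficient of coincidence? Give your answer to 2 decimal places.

0.41

The two rarest classes, e+ th cu+ and e th+ cu, are the double crossovers. Comparing them with the parentals, only the cu allele has switched, so cu is the middle locus and the order is e – cu – th.
e–cu: (457 + 13)/2271 = 0.2070; cu–th: (141 + 13)/2271 = 0.0678.
Expected DCO frequency = 0.2070 × 0.0678 ≈ 0.01403; observed = 13/2271 ≈ 0.00572.
Coefficient of coincidence = 0.00572/0.01403 ≈ 0.41.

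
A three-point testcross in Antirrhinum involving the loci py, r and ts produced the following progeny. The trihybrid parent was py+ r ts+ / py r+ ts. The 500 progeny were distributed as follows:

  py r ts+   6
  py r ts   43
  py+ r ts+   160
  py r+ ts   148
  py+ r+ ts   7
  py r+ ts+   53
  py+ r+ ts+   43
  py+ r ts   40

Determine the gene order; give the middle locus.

The two rarest classes, py r ts+ and py+ r+ ts, are the double crossovers. Comparing them with the parentals, only the py allele has switched, so py is the middle locus and the order is r – py – ts.

py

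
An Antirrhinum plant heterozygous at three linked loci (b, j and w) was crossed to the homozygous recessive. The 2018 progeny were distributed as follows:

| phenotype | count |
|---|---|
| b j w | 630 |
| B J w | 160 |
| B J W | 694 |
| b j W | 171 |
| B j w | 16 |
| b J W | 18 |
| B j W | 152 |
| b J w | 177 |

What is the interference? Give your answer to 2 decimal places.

0.48

The two most frequent reciprocal classes, B J W and b j w, are the parental types, so the F1 was B J W / b j w.
The two rarest classes, b J W and B j w, are the double crossovers. Comparing them with the parentals, only the b allele has switched, so b is the middle locus and the order is w – b – j.
w–b: (331 + 34)/2018 = 0.1809; b–j: (329 + 34)/2018 = 0.1799.
Expected DCO frequency = 0.1809 × 0.1799 ≈ 0.03254; observed = 34/2018 ≈ 0.01685.
Coefficient of coincidence = 0.01685/0.03254 ≈ 0.52; interference = 1 − 0.52 = 0.48.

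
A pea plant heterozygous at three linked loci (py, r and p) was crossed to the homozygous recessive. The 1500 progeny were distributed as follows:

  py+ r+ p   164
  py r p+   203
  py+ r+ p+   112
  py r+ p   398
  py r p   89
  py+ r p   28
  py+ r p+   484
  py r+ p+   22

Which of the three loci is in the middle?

The two most frequent reciprocal classes, py r+ p and py+ r p+, are the parental types, so the F1 was py r+ p / py+ r p+.
The two rarest classes, py r+ p+ and py+ r p, are the double crossovers. Comparing them with the parentals, only the p allele has switched, so p is the middle locus and the order is py – p – r.

p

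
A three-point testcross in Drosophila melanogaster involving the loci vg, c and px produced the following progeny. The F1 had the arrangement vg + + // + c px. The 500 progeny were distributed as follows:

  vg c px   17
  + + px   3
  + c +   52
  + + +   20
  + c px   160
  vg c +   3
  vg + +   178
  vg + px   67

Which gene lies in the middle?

The two rarest classes, vg c + and + + px, are the double crossovers. Comparing them with the parentals, only the c allele has switched, so c is the middle locus and the order is vg – c – px.

c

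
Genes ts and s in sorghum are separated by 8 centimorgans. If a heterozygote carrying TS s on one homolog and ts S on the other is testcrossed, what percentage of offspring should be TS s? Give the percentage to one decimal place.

46.0%

A map distance of 8 centimorgans corresponds to a recombination frequency of 0.080.
The F1 is TS s / ts S, so TS s is a parental gamete class with expected frequency (1 − r)/2 = 0.920/2 = 0.4600.
That is 0.4600 = 46.0% of the progeny.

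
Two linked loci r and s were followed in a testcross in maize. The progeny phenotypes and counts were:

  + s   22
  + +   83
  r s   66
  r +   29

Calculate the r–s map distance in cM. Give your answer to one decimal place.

The two most frequent classes, + + (83) and r s (66), are the parental types, so the F1 was + + / r s.
The recombinant classes are + s and r +: 22 + 29 = 51.
Recombination frequency = 51/200 = 0.2550 ≈ 25.5%, i.e. 25.5 cM.

25.5 cM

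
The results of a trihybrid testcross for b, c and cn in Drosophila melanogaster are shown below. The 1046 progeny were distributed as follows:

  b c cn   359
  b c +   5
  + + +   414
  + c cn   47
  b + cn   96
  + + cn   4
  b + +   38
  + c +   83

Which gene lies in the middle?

The two most frequent reciprocal classes, b c cn and + + +, are the parental types, so the F1 was b c cn / + + +.
The two rarest classes, b c + and + + cn, are the double crossovers. Comparing them with the parentals, only the cn allele has switched, so cn is the middle locus and the order is c – cn – b.

cn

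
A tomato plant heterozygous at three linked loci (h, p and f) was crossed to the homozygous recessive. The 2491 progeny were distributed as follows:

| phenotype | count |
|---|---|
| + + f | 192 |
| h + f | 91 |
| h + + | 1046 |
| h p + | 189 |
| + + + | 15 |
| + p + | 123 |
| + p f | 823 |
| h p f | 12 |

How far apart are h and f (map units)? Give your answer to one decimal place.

9.7 map units

The two most frequent reciprocal classes, h + + and + p f, are the parental types, so the F1 was h + + / + p f.
The two rarest classes, + + + and h p f, are the double crossovers. Comparing them with the parentals, only the h allele has switched, so h is the middle locus and the order is p – h – f.
Crossovers in the h–f interval produce the single-crossover classes h + f and + p + (91 + 123 = 214) plus the double crossovers (27).
RF(h–f) = (214 + 27) / 2491 = 241/2491 = 0.0967 → 9.7 map units.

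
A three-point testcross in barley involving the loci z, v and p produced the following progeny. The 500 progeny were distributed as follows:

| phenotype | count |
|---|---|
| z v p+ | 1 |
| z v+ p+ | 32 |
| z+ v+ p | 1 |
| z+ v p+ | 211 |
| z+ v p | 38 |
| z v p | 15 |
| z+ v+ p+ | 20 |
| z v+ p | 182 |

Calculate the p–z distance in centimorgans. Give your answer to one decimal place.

14.4 centimorgans

The two most frequent reciprocal classes, z v+ p and z+ v p+, are the parental types, so the F1 was z v+ p / z+ v p+.
The two rarest classes, z+ v+ p and z v p+, are the double crossovers. Comparing them with the parentals, only the z allele has switched, so z is the middle locus and the order is v – z – p.
Crossovers in the z–p interval produce the single-crossover classes z v+ p+ and z+ v p (32 + 38 = 70) plus the double crossovers (2).
RF(z–p) = (70 + 2) / 500 = 72/500 = 0.1440 → 14.4 centimorgans.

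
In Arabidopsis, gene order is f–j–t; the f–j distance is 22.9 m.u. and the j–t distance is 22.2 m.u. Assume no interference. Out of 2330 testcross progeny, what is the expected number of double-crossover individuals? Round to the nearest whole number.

Map distances give recombination frequencies of 0.229 and 0.222 for the two intervals.
With no interference, expected double-crossover frequency = 0.229 × 0.222 = 0.05084.
Expected number = 0.05084 × 2330 = 118.45 ≈ 118.

118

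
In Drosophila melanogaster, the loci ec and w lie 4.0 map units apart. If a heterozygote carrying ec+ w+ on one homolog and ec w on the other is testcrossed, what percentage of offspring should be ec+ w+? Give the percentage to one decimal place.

A map distance of 4.0 map units corresponds to a recombination frequency of 0.040.
The F1 is ec+ w+ / ec w, so ec+ w+ is a parental gamete class with expected frequency (1 − r)/2 = 0.960/2 = 0.4800.
That is 0.4800 = 48.0% of the progeny.

48.0%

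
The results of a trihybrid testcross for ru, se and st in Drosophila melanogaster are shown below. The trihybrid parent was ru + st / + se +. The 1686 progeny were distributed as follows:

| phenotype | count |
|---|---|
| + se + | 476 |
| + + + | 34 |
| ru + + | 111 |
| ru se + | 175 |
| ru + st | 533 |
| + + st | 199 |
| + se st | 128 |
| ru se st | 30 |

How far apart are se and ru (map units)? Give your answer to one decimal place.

26.0 map units

The two rarest classes, ru se st and + + +, are the double crossovers. Comparing them with the parentals, only the se allele has switched, so se is the middle locus and the order is st – se – ru.
Crossovers in the se–ru interval produce the single-crossover classes + + st and ru se + (199 + 175 = 374) plus the double crossovers (64).
RF(se–ru) = (374 + 64) / 1686 = 438/1686 = 0.2598 → 26.0 map units.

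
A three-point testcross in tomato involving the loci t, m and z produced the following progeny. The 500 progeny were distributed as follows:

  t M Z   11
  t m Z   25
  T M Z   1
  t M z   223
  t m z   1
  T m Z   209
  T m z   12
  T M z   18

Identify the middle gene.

The two most frequent reciprocal classes, t M z and T m Z, are the parental types, so the F1 was t M z / T m Z.
The two rarest classes, t m z and T M Z, are the double crossovers. Comparing them with the parentals, only the m allele has switched, so m is the middle locus and the order is z – m – t.

m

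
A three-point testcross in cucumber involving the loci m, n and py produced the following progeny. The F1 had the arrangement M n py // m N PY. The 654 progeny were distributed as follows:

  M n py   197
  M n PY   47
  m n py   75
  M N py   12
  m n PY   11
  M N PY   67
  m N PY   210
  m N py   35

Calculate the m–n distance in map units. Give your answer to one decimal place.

The two rarest classes, M N py and m n PY, are the double crossovers. Comparing them with the parentals, only the n allele has switched, so n is the middle locus and the order is py – n – m.
Crossovers in the n–m interval produce the single-crossover classes m n py and M N PY (75 + 67 = 142) plus the double crossovers (23).
RF(n–m) = (142 + 23) / 654 = 165/654 = 0.2523 → 25.2 map units.

25.2 map units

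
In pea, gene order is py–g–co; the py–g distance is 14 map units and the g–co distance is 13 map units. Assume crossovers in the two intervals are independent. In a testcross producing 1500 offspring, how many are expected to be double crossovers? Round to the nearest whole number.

Map distances give recombination frequencies of 0.140 and 0.130 for the two intervals.
With no interference, expected double-crossover frequency = 0.140 × 0.130 = 0.01820.
Expected number = 0.01820 × 1500 = 27.30 ≈ 27.

27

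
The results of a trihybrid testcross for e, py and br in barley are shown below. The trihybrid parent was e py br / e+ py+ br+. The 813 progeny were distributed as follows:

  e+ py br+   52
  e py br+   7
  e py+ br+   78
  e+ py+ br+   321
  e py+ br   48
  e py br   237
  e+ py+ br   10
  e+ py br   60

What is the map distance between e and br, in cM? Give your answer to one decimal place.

The two rarest classes, e py br+ and e+ py+ br, are the double crossovers. Comparing them with the parentals, only the br allele has switched, so br is the middle locus and the order is e – br – py.
Crossovers in the e–br interval produce the single-crossover classes e+ py br and e py+ br+ (60 + 78 = 138) plus the double crossovers (17).
RF(e–br) = (138 + 17) / 813 = 155/813 = 0.1907 → 19.1 cM.

19.1 cM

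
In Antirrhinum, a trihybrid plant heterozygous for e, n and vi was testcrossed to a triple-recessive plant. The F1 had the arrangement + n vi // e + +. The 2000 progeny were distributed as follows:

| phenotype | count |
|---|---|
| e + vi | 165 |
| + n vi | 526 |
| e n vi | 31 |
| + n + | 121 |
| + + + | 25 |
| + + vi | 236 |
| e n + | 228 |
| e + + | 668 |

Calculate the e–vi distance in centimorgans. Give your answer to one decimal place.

17.1 centimorgans

The two rarest classes, e n vi and + + +, are the double crossovers. Comparing them with the parentals, only the e allele has switched, so e is the middle locus and the order is vi – e – n.
Crossovers in the vi–e interval produce the single-crossover classes + n + and e + vi (121 + 165 = 286) plus the double crossovers (56).
RF(vi–e) = (286 + 56) / 2000 = 342/2000 = 0.1710 → 17.1 centimorgans.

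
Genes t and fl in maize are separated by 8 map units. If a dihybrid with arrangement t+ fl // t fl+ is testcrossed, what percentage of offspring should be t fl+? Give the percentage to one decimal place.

A map distance of 8 map units corresponds to a recombination frequency of 0.080.
The F1 is t+ fl / t fl+, so t fl+ is a parental gamete class with expected frequency (1 − r)/2 = 0.920/2 = 0.4600.
That is 0.4600 = 46.0% of the progeny.

46.0%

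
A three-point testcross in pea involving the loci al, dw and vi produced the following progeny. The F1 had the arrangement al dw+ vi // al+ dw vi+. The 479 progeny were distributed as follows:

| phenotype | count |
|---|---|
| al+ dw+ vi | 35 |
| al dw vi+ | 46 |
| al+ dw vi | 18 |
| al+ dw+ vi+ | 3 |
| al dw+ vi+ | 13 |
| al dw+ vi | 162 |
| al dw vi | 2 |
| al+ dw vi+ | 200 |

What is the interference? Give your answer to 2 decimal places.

0.23

The two rarest classes, al dw vi and al+ dw+ vi+, are the double crossovers. Comparing them with the parentals, only the dw allele has switched, so dw is the middle locus and the order is al – dw – vi.
al–dw: (81 + 5)/479 = 0.1795; dw–vi: (31 + 5)/479 = 0.0752.
Expected DCO frequency = 0.1795 × 0.0752 ≈ 0.01350; observed = 5/479 ≈ 0.01044.
Coefficient of coincidence = 0.01044/0.01350 ≈ 0.77; interference = 1 − 0.77 = 0.23.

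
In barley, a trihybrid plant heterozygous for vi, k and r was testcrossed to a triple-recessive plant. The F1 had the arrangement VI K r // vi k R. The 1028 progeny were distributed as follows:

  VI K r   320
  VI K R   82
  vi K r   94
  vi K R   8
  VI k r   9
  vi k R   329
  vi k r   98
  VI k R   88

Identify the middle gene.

k

The two rarest classes, VI k r and vi K R, are the double crossovers. Comparing them with the parentals, only the k allele has switched, so k is the middle locus and the order is r – k – vi.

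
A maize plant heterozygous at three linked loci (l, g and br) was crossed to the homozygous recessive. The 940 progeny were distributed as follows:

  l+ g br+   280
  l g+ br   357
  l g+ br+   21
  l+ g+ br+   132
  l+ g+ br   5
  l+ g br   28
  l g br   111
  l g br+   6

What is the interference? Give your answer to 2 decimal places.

0.32

The two most frequent reciprocal classes, l+ g br+ and l g+ br, are the parental types, so the F1 was l+ g br+ / l g+ br.
The two rarest classes, l g br+ and l+ g+ br, are the double crossovers. Comparing them with the parentals, only the l allele has switched, so l is the middle locus and the order is br – l – g.
br–l: (49 + 11)/940 = 0.0638; l–g: (243 + 11)/940 = 0.2702.
Expected DCO frequency = 0.0638 × 0.2702 ≈ 0.01724; observed = 11/940 ≈ 0.01170.
Coefficient of coincidence = 0.01170/0.01724 ≈ 0.68; interference = 1 − 0.68 = 0.32.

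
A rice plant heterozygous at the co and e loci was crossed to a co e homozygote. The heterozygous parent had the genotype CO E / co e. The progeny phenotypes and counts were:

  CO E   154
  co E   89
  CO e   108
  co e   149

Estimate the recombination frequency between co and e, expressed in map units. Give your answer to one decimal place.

The recombinant classes are CO e and co E: 108 + 89 = 197.
Recombination frequency = 197/500 = 0.3940 ≈ 39.4%, i.e. 39.4 map units.

39.4 map units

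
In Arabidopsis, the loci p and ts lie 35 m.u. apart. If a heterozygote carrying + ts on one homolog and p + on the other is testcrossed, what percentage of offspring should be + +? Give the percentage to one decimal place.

A map distance of 35 m.u. corresponds to a recombination frequency of 0.350.
The F1 is + ts / p +, so + + is a recombinant gamete class with expected frequency r/2 = 0.350/2 = 0.1750.
That is 0.1750 = 17.5% of the progeny.

17.5%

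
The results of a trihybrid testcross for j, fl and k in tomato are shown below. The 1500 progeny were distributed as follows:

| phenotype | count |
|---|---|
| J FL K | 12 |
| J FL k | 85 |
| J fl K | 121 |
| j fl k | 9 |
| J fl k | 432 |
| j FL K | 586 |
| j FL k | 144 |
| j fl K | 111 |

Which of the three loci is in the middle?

j

The two most frequent reciprocal classes, j FL K and J fl k, are the parental types, so the F1 was j FL K / J fl k.
The two rarest classes, J FL K and j fl k, are the double crossovers. Comparing them with the parentals, only the j allele has switched, so j is the middle locus and the order is fl – j – k.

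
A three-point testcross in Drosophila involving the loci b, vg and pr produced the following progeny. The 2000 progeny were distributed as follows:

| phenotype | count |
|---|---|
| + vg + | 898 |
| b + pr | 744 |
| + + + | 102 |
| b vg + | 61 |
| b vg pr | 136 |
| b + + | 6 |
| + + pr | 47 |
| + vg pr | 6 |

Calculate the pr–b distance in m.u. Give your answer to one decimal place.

The two most frequent reciprocal classes, + vg + and b + pr, are the parental types, so the F1 was + vg + / b + pr.
The two rarest classes, + vg pr and b + +, are the double crossovers. Comparing them with the parentals, only the pr allele has switched, so pr is the middle locus and the order is b – pr – vg.
Crossovers in the b–pr interval produce the single-crossover classes b vg + and + + pr (61 + 47 = 108) plus the double crossovers (12).
RF(b–pr) = (108 + 12) / 2000 = 120/2000 = 0.0600 → 6.0 m.u.

6.0 m.u.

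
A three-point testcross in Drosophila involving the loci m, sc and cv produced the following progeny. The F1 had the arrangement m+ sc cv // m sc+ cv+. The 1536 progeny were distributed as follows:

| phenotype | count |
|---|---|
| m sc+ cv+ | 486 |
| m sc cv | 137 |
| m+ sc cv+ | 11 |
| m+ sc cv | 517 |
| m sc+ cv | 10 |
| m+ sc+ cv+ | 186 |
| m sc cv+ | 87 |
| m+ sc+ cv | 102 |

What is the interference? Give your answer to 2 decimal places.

The two rarest classes, m+ sc cv+ and m sc+ cv, are the double crossovers. Comparing them with the parentals, only the cv allele has switched, so cv is the middle locus and the order is m – cv – sc.
m–cv: (323 + 21)/1536 = 0.2240; cv–sc: (189 + 21)/1536 = 0.1367.
Expected DCO frequency = 0.2240 × 0.1367 ≈ 0.03062; observed = 21/1536 ≈ 0.01367.
Coefficient of coincidence = 0.01367/0.03062 ≈ 0.45; interference = 1 − 0.45 = 0.55.

0.55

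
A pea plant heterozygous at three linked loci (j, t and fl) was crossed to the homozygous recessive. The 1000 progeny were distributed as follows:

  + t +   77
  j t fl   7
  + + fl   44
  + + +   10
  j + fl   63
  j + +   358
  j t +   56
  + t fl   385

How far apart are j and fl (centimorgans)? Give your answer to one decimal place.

The two most frequent reciprocal classes, j + + and + t fl, are the parental types, so the F1 was j + + / + t fl.
The two rarest classes, + + + and j t fl, are the double crossovers. Comparing them with the parentals, only the j allele has switched, so j is the middle locus and the order is t – j – fl.
Crossovers in the j–fl interval produce the single-crossover classes j + fl and + t + (63 + 77 = 140) plus the double crossovers (17).
RF(j–fl) = (140 + 17) / 1000 = 157/1000 = 0.1570 → 15.7 centimorgans.

15.7 centimorgans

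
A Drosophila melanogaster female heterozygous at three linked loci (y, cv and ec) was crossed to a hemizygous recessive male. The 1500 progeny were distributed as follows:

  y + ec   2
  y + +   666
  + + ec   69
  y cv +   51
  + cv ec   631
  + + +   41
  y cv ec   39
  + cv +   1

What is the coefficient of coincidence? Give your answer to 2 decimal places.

0.44

The two most frequent reciprocal classes, y + + and + cv ec, are the parental types, so the F1 was y + + / + cv ec.
The two rarest classes, y + ec and + cv +, are the double crossovers. Comparing them with the parentals, only the ec allele has switched, so ec is the middle locus and the order is cv – ec – y.
cv–ec: (120 + 3)/1500 = 0.0820; ec–y: (80 + 3)/1500 = 0.0553.
Expected DCO frequency = 0.0820 × 0.0553 ≈ 0.00453; observed = 3/1500 ≈ 0.00200.
Coefficient of coincidence = 0.00200/0.00453 ≈ 0.44.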